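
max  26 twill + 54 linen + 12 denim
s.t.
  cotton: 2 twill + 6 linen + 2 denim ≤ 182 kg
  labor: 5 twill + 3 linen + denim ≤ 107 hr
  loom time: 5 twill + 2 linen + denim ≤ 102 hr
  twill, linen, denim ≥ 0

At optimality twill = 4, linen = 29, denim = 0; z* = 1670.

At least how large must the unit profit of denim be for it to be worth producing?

Binding: cotton and labor. Non-binding: loom time (24 unused).
Since loom time is not tight, its dual is 0.
The binding rows give the dual system: 2·y_cotton + 5·y_labor = 26 and 6·y_cotton + 3·y_labor = 54.
→ y_cotton = 8 and y_labor = 2.
denim enters the basis when its profit ≥ yᵀa₃ = 8·2 + 2·1 = 18.

18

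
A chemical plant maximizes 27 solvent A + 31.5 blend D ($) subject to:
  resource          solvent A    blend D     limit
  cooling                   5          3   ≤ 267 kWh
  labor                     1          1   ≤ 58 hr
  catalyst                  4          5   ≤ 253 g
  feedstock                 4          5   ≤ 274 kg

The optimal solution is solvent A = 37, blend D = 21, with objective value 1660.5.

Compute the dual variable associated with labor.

At the optimum: cooling uses 248 of 267 (slack = 19); labor uses 58 of 58 (binding); catalyst uses 253 of 253 (binding); feedstock uses 253 of 274 (slack = 21).
Since cooling, feedstock are not tight, their duals are 0.
Dual feasibility on the basic columns requires 1·y_labor + 4·y_catalyst = 27, 1·y_labor + 5·y_catalyst = 31.5.
Solving: y_labor = 9, y_catalyst = 4.5.
Shadow price of labor = 9.

9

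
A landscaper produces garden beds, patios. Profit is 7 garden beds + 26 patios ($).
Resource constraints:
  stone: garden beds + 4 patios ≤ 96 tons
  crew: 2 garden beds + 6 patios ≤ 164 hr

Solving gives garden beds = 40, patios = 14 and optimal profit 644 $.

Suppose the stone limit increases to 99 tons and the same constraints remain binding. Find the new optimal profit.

Check each constraint at x*: stone 96/96 (tight); crew 164/164 (tight).
From A_Bᵀ y = c: 1·y_stone + 2·y_crew = 7; 4·y_stone + 6·y_crew = 26.
→ y_stone = 5 and y_crew = 1.
Δz = y_stone·Δb = 5 × (3) = 15, so new z* = 644 + 15 = 659.

659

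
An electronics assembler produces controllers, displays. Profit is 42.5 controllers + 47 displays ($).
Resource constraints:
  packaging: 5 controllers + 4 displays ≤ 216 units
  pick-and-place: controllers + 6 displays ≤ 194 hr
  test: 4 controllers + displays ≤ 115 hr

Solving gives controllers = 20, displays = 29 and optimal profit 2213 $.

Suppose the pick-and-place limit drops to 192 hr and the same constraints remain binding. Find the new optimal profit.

Check each constraint at x*: packaging 216/216 (tight); pick-and-place 194/194 (tight); test 109/115 (slack 6).
Since test is not tight, its dual is 0.
The binding rows give the dual system: 5·y_packaging + 1·y_pick-and-place = 42.5 and 4·y_packaging + 6·y_pick-and-place = 47.
→ y_packaging = 8 and y_pick-and-place = 2.5.
Δz = y_pick-and-place·Δb = 2.5 × (-2) = -5, so new z* = 2213 − 5 = 2208.

2208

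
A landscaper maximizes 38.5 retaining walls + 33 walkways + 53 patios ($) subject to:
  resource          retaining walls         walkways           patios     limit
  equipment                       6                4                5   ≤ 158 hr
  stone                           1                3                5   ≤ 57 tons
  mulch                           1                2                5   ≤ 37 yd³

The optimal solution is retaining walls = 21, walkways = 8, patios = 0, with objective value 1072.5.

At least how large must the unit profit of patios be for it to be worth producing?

55

Check each constraint at x*: equipment 158/158 (tight); stone 45/57 (slack 12); mulch 37/37 (tight).
Since stone is not tight, its dual is 0.
The binding rows give the dual system: 6·y_equipment + 1·y_mulch = 38.5 and 4·y_equipment + 2·y_mulch = 33.
This yields shadow prices y_equipment = 5.5, y_mulch = 5.5.
patios enters the basis when its profit ≥ yᵀa₃ = 5.5·5 + 5.5·5 = 55.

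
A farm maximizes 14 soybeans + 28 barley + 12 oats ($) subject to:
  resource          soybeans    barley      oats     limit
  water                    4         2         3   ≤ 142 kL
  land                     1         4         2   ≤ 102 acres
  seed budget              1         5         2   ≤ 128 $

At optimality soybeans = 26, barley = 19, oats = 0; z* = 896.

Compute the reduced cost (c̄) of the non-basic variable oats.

-6

Check each constraint at x*: water 142/142 (tight); land 102/102 (tight); seed budget 121/128 (slack 7).
Slack constraints have shadow price 0 (complementary slackness).
The binding rows give the dual system: 4·y_water + 1·y_land = 14 and 2·y_water + 4·y_land = 28.
→ y_water = 2 and y_land = 6.
Reduced cost of oats: c₃ − yᵀa₃ = 12 − (2·3 + 6·2) = 12 − 18 = -6.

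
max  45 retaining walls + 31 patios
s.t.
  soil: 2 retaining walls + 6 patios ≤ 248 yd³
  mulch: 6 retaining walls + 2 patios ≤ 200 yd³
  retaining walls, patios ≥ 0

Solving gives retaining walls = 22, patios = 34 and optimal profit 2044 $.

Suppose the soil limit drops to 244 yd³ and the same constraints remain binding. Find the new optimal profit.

Both soil and mulch are binding at x*.
The binding rows give the dual system: 2·y_soil + 6·y_mulch = 45 and 6·y_soil + 2·y_mulch = 31.
Solving: y_soil = 3, y_mulch = 6.5.
Δz = y_soil·Δb = 3 × (-4) = -12, so new z* = 2044 − 12 = 2032.

2032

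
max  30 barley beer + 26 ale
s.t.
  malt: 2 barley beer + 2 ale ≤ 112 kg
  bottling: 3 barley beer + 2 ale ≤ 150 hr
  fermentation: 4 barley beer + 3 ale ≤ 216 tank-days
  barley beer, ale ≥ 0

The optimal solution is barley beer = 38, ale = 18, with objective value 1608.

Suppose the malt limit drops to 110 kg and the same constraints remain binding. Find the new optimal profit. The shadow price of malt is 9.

1590

Δb = -2, so new z* = 1608 + (9)·(-2) = 1608 − 18 = 1590.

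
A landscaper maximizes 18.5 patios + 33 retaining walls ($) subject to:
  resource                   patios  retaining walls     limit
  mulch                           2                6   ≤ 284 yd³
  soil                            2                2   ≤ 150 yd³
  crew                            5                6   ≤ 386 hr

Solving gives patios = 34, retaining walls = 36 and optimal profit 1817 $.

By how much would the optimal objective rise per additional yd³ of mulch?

3

At the optimum: mulch uses 284 of 284 (binding); soil uses 140 of 150 (slack = 10); crew uses 386 of 386 (binding).
Slack constraints have shadow price 0 (complementary slackness).
Dual feasibility on the basic columns requires 2·y_mulch + 5·y_crew = 18.5, 6·y_mulch + 6·y_crew = 33.
This yields shadow prices y_mulch = 3, y_crew = 2.5.
Shadow price of mulch = 3.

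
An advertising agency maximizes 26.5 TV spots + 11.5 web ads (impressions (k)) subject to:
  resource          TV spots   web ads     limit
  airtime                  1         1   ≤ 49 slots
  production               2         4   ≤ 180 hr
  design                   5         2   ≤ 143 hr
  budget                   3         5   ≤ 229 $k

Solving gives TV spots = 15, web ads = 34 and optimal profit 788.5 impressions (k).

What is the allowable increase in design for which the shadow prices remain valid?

102

Binding constraints: airtime, design. The basis is B = [[1,1],[5,2]] with det -3.
Per unit increase in design, x* moves by d = (0.3333, -0.3333).
The basis stays optimal until web ads reaches 0; allowable increase = 102 hr.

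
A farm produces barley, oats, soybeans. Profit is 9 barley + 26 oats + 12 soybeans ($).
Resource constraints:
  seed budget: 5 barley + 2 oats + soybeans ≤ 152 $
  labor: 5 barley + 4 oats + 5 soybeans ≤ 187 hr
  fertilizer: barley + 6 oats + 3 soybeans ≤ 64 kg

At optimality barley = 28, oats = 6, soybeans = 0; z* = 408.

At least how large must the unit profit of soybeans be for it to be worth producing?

At the optimum: seed budget uses 152 of 152 (binding); labor uses 164 of 187 (slack = 23); fertilizer uses 64 of 64 (binding).
By complementary slackness, y = 0 for the non-binding constraint.
Dual feasibility on the basic columns requires 5·y_seed budget + 1·y_fertilizer = 9, 2·y_seed budget + 6·y_fertilizer = 26.
Solving: y_seed budget = 1, y_fertilizer = 4.
soybeans enters the basis when its profit ≥ yᵀa₃ = 1·1 + 4·3 = 13.

13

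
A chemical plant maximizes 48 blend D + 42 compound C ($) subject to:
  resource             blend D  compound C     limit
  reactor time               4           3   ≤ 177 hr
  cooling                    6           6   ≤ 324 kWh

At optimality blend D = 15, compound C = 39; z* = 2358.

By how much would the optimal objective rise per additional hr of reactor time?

Check each constraint at x*: reactor time 177/177 (tight); cooling 324/324 (tight).
Dual feasibility on the basic columns requires 4·y_reactor time + 6·y_cooling = 48, 3·y_reactor time + 6·y_cooling = 42.
Solving: y_reactor time = 6, y_cooling = 4.
Shadow price of reactor time = 6.

6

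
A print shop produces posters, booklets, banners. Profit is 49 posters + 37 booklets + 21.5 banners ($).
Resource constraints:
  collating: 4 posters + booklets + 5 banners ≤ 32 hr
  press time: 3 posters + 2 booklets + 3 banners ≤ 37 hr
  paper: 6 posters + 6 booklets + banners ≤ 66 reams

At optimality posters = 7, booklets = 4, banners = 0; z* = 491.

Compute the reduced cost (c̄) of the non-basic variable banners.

Binding: collating and paper. Non-binding: press time (8 unused).
Slack constraints have shadow price 0 (complementary slackness).
The binding rows give the dual system: 4·y_collating + 6·y_paper = 49 and 1·y_collating + 6·y_paper = 37.
This yields shadow prices y_collating = 4, y_paper = 5.5.
Reduced cost of banners: c₃ − yᵀa₃ = 21.5 − (4·5 + 5.5·1) = 21.5 − 25.5 = -4.

-4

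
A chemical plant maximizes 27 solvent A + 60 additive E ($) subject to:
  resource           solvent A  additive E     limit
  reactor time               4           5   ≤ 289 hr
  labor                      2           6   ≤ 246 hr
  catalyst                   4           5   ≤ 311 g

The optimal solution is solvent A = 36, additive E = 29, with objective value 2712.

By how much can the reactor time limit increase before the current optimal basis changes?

Binding constraints: reactor time, labor. The basis is B = [[4,5],[2,6]] with det 14.
Per unit increase in reactor time, x* moves by d = (0.4286, -0.1429).
The basis stays optimal until catalyst becomes binding; allowable increase = 22 hr.

22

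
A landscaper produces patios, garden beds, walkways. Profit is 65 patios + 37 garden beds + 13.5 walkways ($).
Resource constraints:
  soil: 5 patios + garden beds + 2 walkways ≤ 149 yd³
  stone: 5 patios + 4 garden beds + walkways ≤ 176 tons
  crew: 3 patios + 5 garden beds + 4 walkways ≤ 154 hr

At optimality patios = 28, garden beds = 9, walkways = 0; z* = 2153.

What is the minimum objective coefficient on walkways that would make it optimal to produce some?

Check each constraint at x*: soil 149/149 (tight); stone 176/176 (tight); crew 129/154 (slack 25).
Slack constraints have shadow price 0 (complementary slackness).
Dual feasibility on the basic columns requires 5·y_soil + 5·y_stone = 65, 1·y_soil + 4·y_stone = 37.
→ y_soil = 5 and y_stone = 8.
walkways enters the basis when its profit ≥ yᵀa₃ = 5·2 + 8·1 = 18.

18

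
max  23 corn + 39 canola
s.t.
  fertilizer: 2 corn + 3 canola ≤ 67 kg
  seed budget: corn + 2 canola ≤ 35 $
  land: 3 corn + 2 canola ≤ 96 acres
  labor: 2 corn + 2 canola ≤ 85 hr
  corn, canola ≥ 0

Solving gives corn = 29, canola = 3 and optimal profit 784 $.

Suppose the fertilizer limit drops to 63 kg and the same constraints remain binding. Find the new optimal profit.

756

Binding: fertilizer and seed budget. Non-binding: land (3 unused), labor (21 unused).
Slack constraints have shadow price 0 (complementary slackness).
From A_Bᵀ y = c: 2·y_fertilizer + 1·y_seed budget = 23; 3·y_fertilizer + 2·y_seed budget = 39.
This yields shadow prices y_fertilizer = 7, y_seed budget = 9.
Δz = y_fertilizer·Δb = 7 × (-4) = -28, so new z* = 784 − 28 = 756.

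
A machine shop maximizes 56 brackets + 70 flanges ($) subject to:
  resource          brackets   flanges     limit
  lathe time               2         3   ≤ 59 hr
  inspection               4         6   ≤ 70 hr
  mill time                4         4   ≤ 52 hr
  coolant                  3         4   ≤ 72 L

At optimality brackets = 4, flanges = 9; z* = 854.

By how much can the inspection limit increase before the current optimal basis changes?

Binding constraints: inspection, mill time. The basis is B = [[4,6],[4,4]] with det -8.
Per unit increase in inspection, x* moves by d = (-0.5, 0.5).
The basis stays optimal until brackets reaches 0; allowable increase = 8 hr.

8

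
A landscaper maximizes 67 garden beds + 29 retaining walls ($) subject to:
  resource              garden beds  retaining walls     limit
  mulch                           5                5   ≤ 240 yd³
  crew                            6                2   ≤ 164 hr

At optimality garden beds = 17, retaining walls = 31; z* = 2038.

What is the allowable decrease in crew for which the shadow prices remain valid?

Binding constraints: mulch, crew. The basis is B = [[5,5],[6,2]] with det -20.
Per unit decrease in crew, x* moves by d = (-0.25, 0.25).
The basis stays optimal until garden beds reaches 0; allowable decrease = 68 hr.

68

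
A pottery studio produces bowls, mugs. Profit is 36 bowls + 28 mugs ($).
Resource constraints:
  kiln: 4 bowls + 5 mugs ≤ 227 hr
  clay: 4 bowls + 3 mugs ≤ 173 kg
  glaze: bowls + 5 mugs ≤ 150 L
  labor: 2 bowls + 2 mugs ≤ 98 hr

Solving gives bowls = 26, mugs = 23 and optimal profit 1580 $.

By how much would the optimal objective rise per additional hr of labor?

2

Check each constraint at x*: kiln 219/227 (slack 8); clay 173/173 (tight); glaze 141/150 (slack 9); labor 98/98 (tight).
By complementary slackness, y = 0 for the non-binding constraints.
Dual feasibility on the basic columns requires 4·y_clay + 2·y_labor = 36, 3·y_clay + 2·y_labor = 28.
Solving: y_clay = 8, y_labor = 2.
Shadow price of labor = 2.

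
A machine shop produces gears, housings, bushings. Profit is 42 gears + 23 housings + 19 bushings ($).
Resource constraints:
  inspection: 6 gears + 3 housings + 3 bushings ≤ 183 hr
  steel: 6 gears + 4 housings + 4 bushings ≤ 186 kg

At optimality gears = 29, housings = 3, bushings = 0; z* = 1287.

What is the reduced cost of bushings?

-4

Both inspection and steel are binding at x*.
The binding rows give the dual system: 6·y_inspection + 6·y_steel = 42 and 3·y_inspection + 4·y_steel = 23.
This yields shadow prices y_inspection = 5, y_steel = 2.
Reduced cost of bushings: c₃ − yᵀa₃ = 19 − (5·3 + 2·4) = 19 − 23 = -4.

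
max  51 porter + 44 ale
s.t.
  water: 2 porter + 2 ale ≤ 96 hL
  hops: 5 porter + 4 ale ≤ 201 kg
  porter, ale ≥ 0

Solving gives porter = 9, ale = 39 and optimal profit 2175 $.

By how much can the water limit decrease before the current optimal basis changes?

Binding constraints: water, hops. The basis is B = [[2,2],[5,4]] with det -2.
Per unit decrease in water, x* moves by d = (2, -2.5).
The basis stays optimal until ale reaches 0; allowable decrease = 15.6 hL.

15.6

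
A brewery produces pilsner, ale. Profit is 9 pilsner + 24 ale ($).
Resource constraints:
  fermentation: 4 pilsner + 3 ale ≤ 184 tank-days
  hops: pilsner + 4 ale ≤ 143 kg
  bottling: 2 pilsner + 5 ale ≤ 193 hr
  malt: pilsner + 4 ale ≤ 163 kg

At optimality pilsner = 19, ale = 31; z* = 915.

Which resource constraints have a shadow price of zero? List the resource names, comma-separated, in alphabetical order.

fermentation: 169/184 (slack 15)
hops: 143/143 (binding)
bottling: 193/193 (binding)
malt: 143/163 (slack 20)
By complementary slackness, a constraint with positive slack has shadow price 0 → fermentation, malt.

fermentation, malt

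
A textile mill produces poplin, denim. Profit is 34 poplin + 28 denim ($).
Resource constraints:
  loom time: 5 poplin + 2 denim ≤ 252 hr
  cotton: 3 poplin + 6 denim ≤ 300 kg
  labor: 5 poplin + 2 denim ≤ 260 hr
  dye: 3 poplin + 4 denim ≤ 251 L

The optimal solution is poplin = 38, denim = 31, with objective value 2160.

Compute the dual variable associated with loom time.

Check each constraint at x*: loom time 252/252 (tight); cotton 300/300 (tight); labor 252/260 (slack 8); dye 238/251 (slack 13).
By complementary slackness, y = 0 for the non-binding constraints.
From A_Bᵀ y = c: 5·y_loom time + 3·y_cotton = 34; 2·y_loom time + 6·y_cotton = 28.
→ y_loom time = 5 and y_cotton = 3.
Shadow price of loom time = 5.

5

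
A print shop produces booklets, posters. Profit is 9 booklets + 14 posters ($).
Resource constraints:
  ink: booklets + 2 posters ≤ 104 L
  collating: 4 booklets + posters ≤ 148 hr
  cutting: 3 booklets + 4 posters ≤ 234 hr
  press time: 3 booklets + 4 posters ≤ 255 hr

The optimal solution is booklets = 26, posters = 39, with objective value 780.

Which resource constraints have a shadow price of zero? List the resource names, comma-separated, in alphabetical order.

collating, press time

ink: 104/104 (binding)
collating: 143/148 (slack 5)
cutting: 234/234 (binding)
press time: 234/255 (slack 21)
By complementary slackness, a constraint with positive slack has shadow price 0 → collating, press time.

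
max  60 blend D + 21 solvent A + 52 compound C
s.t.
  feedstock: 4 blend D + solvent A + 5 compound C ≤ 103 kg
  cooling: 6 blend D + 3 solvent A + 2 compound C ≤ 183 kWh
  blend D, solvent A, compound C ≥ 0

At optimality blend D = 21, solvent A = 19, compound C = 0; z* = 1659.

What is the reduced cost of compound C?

Both feedstock and cooling are binding at x*.
Dual feasibility on the basic columns requires 4·y_feedstock + 6·y_cooling = 60, 1·y_feedstock + 3·y_cooling = 21.
This yields shadow prices y_feedstock = 9, y_cooling = 4.
Reduced cost of compound C: c₃ − yᵀa₃ = 52 − (9·5 + 4·2) = 52 − 53 = -1.

-1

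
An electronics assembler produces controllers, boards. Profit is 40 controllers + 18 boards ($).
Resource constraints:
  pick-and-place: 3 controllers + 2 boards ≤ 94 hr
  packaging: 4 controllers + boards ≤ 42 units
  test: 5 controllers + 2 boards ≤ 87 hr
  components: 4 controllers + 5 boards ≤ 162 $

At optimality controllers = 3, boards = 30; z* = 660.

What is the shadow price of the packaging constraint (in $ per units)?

8

Check each constraint at x*: pick-and-place 69/94 (slack 25); packaging 42/42 (tight); test 75/87 (slack 12); components 162/162 (tight).
By complementary slackness, y = 0 for the non-binding constraints.
The binding rows give the dual system: 4·y_packaging + 4·y_components = 40 and 1·y_packaging + 5·y_components = 18.
→ y_packaging = 8 and y_components = 2.
Shadow price of packaging = 8.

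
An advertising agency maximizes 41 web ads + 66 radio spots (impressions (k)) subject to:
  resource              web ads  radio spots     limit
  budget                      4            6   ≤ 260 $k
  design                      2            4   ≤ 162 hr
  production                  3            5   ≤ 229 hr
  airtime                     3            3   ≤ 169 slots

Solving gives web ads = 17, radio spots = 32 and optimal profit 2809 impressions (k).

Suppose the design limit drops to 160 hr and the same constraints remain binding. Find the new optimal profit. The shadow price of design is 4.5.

2800

Δb = -2, so new z* = 2809 + (4.5)·(-2) = 2809 − 9 = 2800.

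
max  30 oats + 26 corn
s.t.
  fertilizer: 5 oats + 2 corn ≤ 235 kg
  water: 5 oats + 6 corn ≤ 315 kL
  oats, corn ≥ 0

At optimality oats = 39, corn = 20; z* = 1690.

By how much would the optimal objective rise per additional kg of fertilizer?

2.5

Check each constraint at x*: fertilizer 235/235 (tight); water 315/315 (tight).
Dual feasibility on the basic columns requires 5·y_fertilizer + 5·y_water = 30, 2·y_fertilizer + 6·y_water = 26.
This yields shadow prices y_fertilizer = 2.5, y_water = 3.5.
Shadow price of fertilizer = 2.5.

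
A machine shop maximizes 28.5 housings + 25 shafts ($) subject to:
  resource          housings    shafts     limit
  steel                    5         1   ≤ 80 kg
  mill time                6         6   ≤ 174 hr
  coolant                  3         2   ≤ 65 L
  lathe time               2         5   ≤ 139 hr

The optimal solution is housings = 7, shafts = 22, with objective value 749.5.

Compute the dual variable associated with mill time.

3

Binding: mill time and coolant. Non-binding: steel (23 unused), lathe time (15 unused).
Slack constraints have shadow price 0 (complementary slackness).
The binding rows give the dual system: 6·y_mill time + 3·y_coolant = 28.5 and 6·y_mill time + 2·y_coolant = 25.
→ y_mill time = 3 and y_coolant = 3.5.
Shadow price of mill time = 3.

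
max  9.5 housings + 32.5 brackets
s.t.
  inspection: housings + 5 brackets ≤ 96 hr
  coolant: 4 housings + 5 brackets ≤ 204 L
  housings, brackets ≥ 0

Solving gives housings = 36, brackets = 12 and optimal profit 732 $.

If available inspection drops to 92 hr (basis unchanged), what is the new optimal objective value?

At the optimum: inspection uses 96 of 96 (binding); coolant uses 204 of 204 (binding).
Dual feasibility on the basic columns requires 1·y_inspection + 4·y_coolant = 9.5, 5·y_inspection + 5·y_coolant = 32.5.
This yields shadow prices y_inspection = 5.5, y_coolant = 1.
Δz = y_inspection·Δb = 5.5 × (-4) = -22, so new z* = 732 − 22 = 710.

710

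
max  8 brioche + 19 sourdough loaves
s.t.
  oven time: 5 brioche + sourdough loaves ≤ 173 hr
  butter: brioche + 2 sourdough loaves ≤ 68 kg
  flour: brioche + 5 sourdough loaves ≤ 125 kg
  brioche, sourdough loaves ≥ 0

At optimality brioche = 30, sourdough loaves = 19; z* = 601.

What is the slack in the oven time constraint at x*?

4

oven time used = 5·30 + 1·19 = 169; slack = 173 − 169 = 4.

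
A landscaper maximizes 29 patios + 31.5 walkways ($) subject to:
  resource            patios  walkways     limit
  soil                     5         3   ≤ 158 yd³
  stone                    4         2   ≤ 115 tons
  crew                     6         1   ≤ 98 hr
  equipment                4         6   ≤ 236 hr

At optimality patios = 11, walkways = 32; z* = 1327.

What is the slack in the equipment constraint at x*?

0

equipment used = 4·11 + 6·32 = 236; slack = 236 − 236 = 0.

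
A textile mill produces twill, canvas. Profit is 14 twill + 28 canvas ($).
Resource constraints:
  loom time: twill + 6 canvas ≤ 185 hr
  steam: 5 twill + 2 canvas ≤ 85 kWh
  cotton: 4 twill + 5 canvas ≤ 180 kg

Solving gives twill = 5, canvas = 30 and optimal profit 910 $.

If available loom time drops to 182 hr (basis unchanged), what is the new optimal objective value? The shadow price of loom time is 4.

Δb = -3, so new z* = 910 + (4)·(-3) = 910 − 12 = 898.

898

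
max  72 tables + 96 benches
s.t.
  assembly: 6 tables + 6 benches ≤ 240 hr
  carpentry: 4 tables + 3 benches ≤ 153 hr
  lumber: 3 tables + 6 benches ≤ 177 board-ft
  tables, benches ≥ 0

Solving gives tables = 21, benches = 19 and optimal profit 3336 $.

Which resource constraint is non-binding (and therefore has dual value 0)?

carpentry

assembly: 240/240 (binding)
carpentry: 141/153 (slack 12)
lumber: 177/177 (binding)
By complementary slackness, a constraint with positive slack has shadow price 0 → carpentry.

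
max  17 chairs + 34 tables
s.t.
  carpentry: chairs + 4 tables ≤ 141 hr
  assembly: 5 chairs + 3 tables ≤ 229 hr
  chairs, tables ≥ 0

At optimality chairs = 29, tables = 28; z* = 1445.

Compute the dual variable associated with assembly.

2

Check each constraint at x*: carpentry 141/141 (tight); assembly 229/229 (tight).
The binding rows give the dual system: 1·y_carpentry + 5·y_assembly = 17 and 4·y_carpentry + 3·y_assembly = 34.
This yields shadow prices y_carpentry = 7, y_assembly = 2.
Shadow price of assembly = 2.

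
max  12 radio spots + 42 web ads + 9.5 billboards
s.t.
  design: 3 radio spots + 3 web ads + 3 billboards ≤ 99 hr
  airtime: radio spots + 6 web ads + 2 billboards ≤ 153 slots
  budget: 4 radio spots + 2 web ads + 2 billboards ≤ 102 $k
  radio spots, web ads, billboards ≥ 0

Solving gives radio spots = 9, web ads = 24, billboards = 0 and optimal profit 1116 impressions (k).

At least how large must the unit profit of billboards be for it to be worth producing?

At the optimum: design uses 99 of 99 (binding); airtime uses 153 of 153 (binding); budget uses 84 of 102 (slack = 18).
Slack constraints have shadow price 0 (complementary slackness).
Dual feasibility on the basic columns requires 3·y_design + 1·y_airtime = 12, 3·y_design + 6·y_airtime = 42.
→ y_design = 2 and y_airtime = 6.
billboards enters the basis when its profit ≥ yᵀa₃ = 2·3 + 6·2 = 18.

18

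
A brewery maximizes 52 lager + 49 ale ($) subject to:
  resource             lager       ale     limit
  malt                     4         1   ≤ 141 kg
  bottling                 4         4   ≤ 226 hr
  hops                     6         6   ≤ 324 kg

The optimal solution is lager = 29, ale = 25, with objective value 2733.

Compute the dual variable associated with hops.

At the optimum: malt uses 141 of 141 (binding); bottling uses 216 of 226 (slack = 10); hops uses 324 of 324 (binding).
Slack constraints have shadow price 0 (complementary slackness).
Dual feasibility on the basic columns requires 4·y_malt + 6·y_hops = 52, 1·y_malt + 6·y_hops = 49.
This yields shadow prices y_malt = 1, y_hops = 8.
Shadow price of hops = 8.

8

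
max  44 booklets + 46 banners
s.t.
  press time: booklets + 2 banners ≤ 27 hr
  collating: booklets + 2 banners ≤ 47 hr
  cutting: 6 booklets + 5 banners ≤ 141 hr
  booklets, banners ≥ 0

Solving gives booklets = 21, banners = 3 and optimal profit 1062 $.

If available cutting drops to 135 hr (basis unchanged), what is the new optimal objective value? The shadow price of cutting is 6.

Δb = -6, so new z* = 1062 + (6)·(-6) = 1062 − 36 = 1026.

1026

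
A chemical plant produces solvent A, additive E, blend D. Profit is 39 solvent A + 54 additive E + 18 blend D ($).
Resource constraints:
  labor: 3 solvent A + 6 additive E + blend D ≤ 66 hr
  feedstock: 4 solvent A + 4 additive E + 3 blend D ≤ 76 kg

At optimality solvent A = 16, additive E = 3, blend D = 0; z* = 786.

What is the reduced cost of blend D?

Both labor and feedstock are binding at x*.
The binding rows give the dual system: 3·y_labor + 4·y_feedstock = 39 and 6·y_labor + 4·y_feedstock = 54.
This yields shadow prices y_labor = 5, y_feedstock = 6.
Reduced cost of blend D: c₃ − yᵀa₃ = 18 − (5·1 + 6·3) = 18 − 23 = -5.

-5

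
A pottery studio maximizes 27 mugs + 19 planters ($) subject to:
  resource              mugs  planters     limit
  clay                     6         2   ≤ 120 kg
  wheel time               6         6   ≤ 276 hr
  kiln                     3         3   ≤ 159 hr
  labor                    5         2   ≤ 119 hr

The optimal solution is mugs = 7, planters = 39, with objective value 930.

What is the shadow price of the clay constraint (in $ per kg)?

2

Check each constraint at x*: clay 120/120 (tight); wheel time 276/276 (tight); kiln 138/159 (slack 21); labor 113/119 (slack 6).
By complementary slackness, y = 0 for the non-binding constraints.
From A_Bᵀ y = c: 6·y_clay + 6·y_wheel time = 27; 2·y_clay + 6·y_wheel time = 19.
Solving: y_clay = 2, y_wheel time = 2.5.
Shadow price of clay = 2.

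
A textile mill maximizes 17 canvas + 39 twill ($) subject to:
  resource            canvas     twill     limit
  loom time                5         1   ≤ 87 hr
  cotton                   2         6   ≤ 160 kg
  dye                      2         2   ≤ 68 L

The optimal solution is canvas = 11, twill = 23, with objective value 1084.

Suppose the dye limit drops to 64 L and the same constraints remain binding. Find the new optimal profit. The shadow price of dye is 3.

1072

Δb = -4, so new z* = 1084 + (3)·(-4) = 1084 − 12 = 1072.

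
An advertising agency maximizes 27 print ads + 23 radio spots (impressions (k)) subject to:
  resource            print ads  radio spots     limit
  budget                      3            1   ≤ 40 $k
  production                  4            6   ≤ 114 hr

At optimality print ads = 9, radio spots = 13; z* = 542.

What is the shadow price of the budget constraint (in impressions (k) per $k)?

At the optimum: budget uses 40 of 40 (binding); production uses 114 of 114 (binding).
From A_Bᵀ y = c: 3·y_budget + 4·y_production = 27; 1·y_budget + 6·y_production = 23.
Solving: y_budget = 5, y_production = 3.
Shadow price of budget = 5.

5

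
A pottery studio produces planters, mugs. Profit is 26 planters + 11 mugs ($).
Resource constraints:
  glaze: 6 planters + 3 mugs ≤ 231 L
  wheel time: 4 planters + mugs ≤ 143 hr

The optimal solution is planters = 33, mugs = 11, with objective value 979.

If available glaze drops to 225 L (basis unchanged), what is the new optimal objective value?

961

At the optimum: glaze uses 231 of 231 (binding); wheel time uses 143 of 143 (binding).
From A_Bᵀ y = c: 6·y_glaze + 4·y_wheel time = 26; 3·y_glaze + 1·y_wheel time = 11.
→ y_glaze = 3 and y_wheel time = 2.
Δz = y_glaze·Δb = 3 × (-6) = -18, so new z* = 979 − 18 = 961.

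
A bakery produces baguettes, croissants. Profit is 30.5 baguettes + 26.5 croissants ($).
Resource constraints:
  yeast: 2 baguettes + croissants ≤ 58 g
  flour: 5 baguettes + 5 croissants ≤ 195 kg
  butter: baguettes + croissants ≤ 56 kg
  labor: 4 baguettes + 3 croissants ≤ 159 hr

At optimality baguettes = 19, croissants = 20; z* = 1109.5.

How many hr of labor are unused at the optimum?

labor used = 4·19 + 3·20 = 136; slack = 159 − 136 = 23.

23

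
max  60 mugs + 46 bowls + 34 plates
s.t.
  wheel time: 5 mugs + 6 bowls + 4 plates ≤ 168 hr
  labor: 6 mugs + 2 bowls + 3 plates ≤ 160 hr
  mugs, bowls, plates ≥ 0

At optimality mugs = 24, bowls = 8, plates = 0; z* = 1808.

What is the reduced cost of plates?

Both wheel time and labor are binding at x*.
Dual feasibility on the basic columns requires 5·y_wheel time + 6·y_labor = 60, 6·y_wheel time + 2·y_labor = 46.
→ y_wheel time = 6 and y_labor = 5.
Reduced cost of plates: c₃ − yᵀa₃ = 34 − (6·4 + 5·3) = 34 − 39 = -5.

-5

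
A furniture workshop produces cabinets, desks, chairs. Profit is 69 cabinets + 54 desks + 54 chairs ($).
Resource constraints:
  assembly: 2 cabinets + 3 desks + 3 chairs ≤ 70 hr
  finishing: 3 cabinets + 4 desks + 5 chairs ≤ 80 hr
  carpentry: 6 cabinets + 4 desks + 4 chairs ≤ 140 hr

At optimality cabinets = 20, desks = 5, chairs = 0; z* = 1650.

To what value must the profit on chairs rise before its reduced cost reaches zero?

58

Check each constraint at x*: assembly 55/70 (slack 15); finishing 80/80 (tight); carpentry 140/140 (tight).
By complementary slackness, y = 0 for the non-binding constraint.
From A_Bᵀ y = c: 3·y_finishing + 6·y_carpentry = 69; 4·y_finishing + 4·y_carpentry = 54.
This yields shadow prices y_finishing = 4, y_carpentry = 9.5.
chairs enters the basis when its profit ≥ yᵀa₃ = 4·5 + 9.5·4 = 58.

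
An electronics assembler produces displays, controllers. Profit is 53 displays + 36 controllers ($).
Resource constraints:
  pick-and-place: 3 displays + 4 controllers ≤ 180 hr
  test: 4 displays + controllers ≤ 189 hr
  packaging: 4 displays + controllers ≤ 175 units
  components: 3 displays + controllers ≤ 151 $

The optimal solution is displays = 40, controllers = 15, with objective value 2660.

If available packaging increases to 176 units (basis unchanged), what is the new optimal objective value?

Check each constraint at x*: pick-and-place 180/180 (tight); test 175/189 (slack 14); packaging 175/175 (tight); components 135/151 (slack 16).
Slack constraints have shadow price 0 (complementary slackness).
Dual feasibility on the basic columns requires 3·y_pick-and-place + 4·y_packaging = 53, 4·y_pick-and-place + 1·y_packaging = 36.
This yields shadow prices y_pick-and-place = 7, y_packaging = 8.
Δz = y_packaging·Δb = 8 × (1) = 8, so new z* = 2660 + 8 = 2668.

2668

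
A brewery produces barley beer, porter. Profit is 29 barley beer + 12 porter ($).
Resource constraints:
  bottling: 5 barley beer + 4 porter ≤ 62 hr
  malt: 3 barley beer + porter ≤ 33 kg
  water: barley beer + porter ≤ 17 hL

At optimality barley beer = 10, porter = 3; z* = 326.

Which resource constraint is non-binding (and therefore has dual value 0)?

water

bottling: 62/62 (binding)
malt: 33/33 (binding)
water: 13/17 (slack 4)
By complementary slackness, a constraint with positive slack has shadow price 0 → water.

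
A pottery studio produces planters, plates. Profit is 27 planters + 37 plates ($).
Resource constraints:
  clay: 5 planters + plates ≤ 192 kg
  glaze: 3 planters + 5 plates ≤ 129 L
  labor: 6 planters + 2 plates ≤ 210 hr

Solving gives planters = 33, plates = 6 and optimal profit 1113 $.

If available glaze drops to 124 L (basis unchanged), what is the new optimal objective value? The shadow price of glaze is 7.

1078

Δb = -5, so new z* = 1113 + (7)·(-5) = 1113 − 35 = 1078.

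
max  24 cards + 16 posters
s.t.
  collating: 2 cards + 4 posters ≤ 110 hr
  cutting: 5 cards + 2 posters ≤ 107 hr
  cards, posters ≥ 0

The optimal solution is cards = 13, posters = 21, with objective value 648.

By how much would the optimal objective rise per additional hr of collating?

At the optimum: collating uses 110 of 110 (binding); cutting uses 107 of 107 (binding).
The binding rows give the dual system: 2·y_collating + 5·y_cutting = 24 and 4·y_collating + 2·y_cutting = 16.
Solving: y_collating = 2, y_cutting = 4.
Shadow price of collating = 2.

2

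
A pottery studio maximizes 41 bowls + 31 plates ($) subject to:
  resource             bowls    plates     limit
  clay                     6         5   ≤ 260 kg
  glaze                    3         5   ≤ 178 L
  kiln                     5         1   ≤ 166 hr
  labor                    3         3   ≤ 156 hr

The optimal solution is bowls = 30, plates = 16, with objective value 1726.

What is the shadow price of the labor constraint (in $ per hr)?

0

At the optimum: clay uses 260 of 260 (binding); glaze uses 170 of 178 (slack = 8); kiln uses 166 of 166 (binding); labor uses 138 of 156 (slack = 18).
By complementary slackness, y = 0 for the non-binding constraints.
Dual feasibility on the basic columns requires 6·y_clay + 5·y_kiln = 41, 5·y_clay + 1·y_kiln = 31.
→ y_clay = 6 and y_kiln = 1.
Shadow price of labor = 0.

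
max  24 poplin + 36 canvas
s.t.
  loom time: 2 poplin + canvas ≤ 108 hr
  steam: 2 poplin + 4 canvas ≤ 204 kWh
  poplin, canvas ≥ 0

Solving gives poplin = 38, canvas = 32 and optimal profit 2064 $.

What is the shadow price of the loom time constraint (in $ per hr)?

Both loom time and steam are binding at x*.
Dual feasibility on the basic columns requires 2·y_loom time + 2·y_steam = 24, 1·y_loom time + 4·y_steam = 36.
Solving: y_loom time = 4, y_steam = 8.
Shadow price of loom time = 4.

4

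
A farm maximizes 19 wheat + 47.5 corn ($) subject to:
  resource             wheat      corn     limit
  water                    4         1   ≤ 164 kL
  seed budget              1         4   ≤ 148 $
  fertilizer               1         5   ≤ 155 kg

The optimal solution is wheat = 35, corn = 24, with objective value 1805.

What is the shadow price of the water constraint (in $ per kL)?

Check each constraint at x*: water 164/164 (tight); seed budget 131/148 (slack 17); fertilizer 155/155 (tight).
Since seed budget is not tight, its dual is 0.
The binding rows give the dual system: 4·y_water + 1·y_fertilizer = 19 and 1·y_water + 5·y_fertilizer = 47.5.
→ y_water = 2.5 and y_fertilizer = 9.
Shadow price of water = 2.5.

2.5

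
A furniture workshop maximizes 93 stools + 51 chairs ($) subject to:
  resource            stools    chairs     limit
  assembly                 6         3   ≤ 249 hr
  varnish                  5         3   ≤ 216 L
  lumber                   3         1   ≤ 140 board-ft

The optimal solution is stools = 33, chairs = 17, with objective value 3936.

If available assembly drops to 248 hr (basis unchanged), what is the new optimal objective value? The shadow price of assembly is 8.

Δb = -1, so new z* = 3936 + (8)·(-1) = 3936 − 8 = 3928.

3928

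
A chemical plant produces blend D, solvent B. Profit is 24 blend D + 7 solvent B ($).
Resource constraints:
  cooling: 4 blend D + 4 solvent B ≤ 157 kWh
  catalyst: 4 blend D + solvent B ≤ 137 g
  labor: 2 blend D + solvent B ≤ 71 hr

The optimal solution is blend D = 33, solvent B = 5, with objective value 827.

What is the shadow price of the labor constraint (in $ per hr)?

2

At the optimum: cooling uses 152 of 157 (slack = 5); catalyst uses 137 of 137 (binding); labor uses 71 of 71 (binding).
By complementary slackness, y = 0 for the non-binding constraint.
Dual feasibility on the basic columns requires 4·y_catalyst + 2·y_labor = 24, 1·y_catalyst + 1·y_labor = 7.
Solving: y_catalyst = 5, y_labor = 2.
Shadow price of labor = 2.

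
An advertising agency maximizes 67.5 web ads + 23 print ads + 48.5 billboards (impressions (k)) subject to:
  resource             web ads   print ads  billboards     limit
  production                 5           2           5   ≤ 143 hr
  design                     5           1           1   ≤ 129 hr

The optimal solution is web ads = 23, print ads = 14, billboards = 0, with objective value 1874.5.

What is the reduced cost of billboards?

Check each constraint at x*: production 143/143 (tight); design 129/129 (tight).
The binding rows give the dual system: 5·y_production + 5·y_design = 67.5 and 2·y_production + 1·y_design = 23.
Solving: y_production = 9.5, y_design = 4.
Reduced cost of billboards: c₃ − yᵀa₃ = 48.5 − (9.5·5 + 4·1) = 48.5 − 51.5 = -3.

-3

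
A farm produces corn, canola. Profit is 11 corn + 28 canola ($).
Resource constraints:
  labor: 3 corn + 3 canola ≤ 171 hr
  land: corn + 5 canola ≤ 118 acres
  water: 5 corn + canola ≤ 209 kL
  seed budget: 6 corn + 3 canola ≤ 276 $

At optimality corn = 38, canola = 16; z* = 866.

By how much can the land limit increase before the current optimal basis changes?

Binding constraints: land, seed budget. The basis is B = [[1,5],[6,3]] with det -27.
Per unit increase in land, x* moves by d = (-0.1111, 0.2222).
The basis stays optimal until labor becomes binding; allowable increase = 27 acres.

27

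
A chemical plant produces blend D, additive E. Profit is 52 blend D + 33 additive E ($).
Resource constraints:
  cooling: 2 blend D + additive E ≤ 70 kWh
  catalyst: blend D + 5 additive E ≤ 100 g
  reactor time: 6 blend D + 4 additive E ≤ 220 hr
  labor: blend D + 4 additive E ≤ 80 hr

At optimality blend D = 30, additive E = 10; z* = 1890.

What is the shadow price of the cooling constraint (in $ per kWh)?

5

Check each constraint at x*: cooling 70/70 (tight); catalyst 80/100 (slack 20); reactor time 220/220 (tight); labor 70/80 (slack 10).
Slack constraints have shadow price 0 (complementary slackness).
The binding rows give the dual system: 2·y_cooling + 6·y_reactor time = 52 and 1·y_cooling + 4·y_reactor time = 33.
This yields shadow prices y_cooling = 5, y_reactor time = 7.
Shadow price of cooling = 5.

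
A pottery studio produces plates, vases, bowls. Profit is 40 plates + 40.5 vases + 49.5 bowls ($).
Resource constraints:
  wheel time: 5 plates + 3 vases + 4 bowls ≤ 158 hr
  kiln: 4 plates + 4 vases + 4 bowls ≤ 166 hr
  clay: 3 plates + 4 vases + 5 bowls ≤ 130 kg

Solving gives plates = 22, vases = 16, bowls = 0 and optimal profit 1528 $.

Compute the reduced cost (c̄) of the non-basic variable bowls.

At the optimum: wheel time uses 158 of 158 (binding); kiln uses 152 of 166 (slack = 14); clay uses 130 of 130 (binding).
By complementary slackness, y = 0 for the non-binding constraint.
From A_Bᵀ y = c: 5·y_wheel time + 3·y_clay = 40; 3·y_wheel time + 4·y_clay = 40.5.
Solving: y_wheel time = 3.5, y_clay = 7.5.
Reduced cost of bowls: c₃ − yᵀa₃ = 49.5 − (3.5·4 + 7.5·5) = 49.5 − 51.5 = -2.

-2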